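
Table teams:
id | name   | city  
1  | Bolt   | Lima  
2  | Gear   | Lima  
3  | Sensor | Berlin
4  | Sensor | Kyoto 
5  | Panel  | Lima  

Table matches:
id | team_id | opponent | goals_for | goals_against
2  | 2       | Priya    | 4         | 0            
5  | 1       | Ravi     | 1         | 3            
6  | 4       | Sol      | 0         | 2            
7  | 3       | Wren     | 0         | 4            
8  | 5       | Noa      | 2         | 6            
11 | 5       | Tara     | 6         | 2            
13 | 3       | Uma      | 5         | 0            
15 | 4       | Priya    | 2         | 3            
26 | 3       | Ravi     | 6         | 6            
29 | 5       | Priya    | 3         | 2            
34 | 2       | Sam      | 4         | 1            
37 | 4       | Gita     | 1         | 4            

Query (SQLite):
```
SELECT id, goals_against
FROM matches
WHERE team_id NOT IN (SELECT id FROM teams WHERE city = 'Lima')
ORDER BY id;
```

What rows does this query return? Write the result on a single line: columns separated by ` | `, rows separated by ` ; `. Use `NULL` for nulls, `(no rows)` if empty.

Inner query: teams.id where city = 'Lima'.
Outer: keep matches rows whose team_id is not in that set.
Inner query → {1, 2, 5}

6 | 2 ; 7 | 4 ; 13 | 0 ; 15 | 3 ; 26 | 6 ; 37 | 4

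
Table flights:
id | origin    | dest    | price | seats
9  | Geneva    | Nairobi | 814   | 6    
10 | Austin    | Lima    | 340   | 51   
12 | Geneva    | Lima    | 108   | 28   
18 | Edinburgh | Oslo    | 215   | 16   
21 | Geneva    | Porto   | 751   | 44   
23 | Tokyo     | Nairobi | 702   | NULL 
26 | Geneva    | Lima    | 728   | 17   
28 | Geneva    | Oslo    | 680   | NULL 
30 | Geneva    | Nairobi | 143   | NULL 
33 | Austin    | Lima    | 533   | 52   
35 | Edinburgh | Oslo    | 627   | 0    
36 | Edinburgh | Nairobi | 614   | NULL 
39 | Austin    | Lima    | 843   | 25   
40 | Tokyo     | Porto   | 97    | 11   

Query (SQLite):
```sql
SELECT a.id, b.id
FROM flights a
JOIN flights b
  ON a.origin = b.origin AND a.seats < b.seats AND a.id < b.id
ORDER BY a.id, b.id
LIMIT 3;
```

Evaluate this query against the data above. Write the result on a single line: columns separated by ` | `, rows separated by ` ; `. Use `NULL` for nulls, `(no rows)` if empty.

9 | 12 ; 9 | 21 ; 9 | 26

Pairs (a,b) with same origin, a.seats < b.seats, a.id < b.id.
origin groups: Austin:{10,33,39} Edinburgh:{18,35,36} Geneva:{9,12,21,26,28,30} Tokyo:{23,40}
Ordered by (a.id, b.id); first 3.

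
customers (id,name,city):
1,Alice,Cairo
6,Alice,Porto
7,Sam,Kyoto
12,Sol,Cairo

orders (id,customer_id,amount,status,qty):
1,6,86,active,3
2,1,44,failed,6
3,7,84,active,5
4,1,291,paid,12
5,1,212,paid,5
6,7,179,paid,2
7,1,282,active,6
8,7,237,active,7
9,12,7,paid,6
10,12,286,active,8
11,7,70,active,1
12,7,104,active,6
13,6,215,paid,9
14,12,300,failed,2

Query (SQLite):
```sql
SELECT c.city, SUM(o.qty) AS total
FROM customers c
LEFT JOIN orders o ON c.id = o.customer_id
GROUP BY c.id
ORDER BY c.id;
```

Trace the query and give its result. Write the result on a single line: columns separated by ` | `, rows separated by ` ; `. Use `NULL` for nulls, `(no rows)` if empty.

LEFT JOIN keeps every customers row; unmatched ones get NULL for orders columns.
Group by customers.id and compute SUM(o.qty). SUM over an all-NULL group is NULL.
  1: ids {2, 4, 5, 7} → SUM(o.qty)=29
  6: ids {1, 13} → SUM(o.qty)=12
  7: ids {3, 6, 8, 11, 12} → SUM(o.qty)=21
  12: ids {9, 10, 14} → SUM(o.qty)=16

Cairo | 29 ; Porto | 12 ; Kyoto | 21 ; Cairo | 16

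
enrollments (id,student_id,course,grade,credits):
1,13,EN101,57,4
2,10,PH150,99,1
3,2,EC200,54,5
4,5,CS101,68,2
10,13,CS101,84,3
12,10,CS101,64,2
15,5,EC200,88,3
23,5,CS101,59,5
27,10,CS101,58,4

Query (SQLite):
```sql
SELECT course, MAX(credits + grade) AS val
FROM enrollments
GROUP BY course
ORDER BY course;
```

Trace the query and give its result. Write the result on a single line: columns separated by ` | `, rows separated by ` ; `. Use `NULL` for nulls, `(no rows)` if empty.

CS101 | 87 ; EC200 | 91 ; EN101 | 61 ; PH150 | 100

For each row compute credits + grade.
Group by course; take MAX of the expression per group.
  CS101: ids {4, 10, 12, 23, 27} → MAX(credits + grade)=87
  EC200: ids {3, 15} → MAX(credits + grade)=91
  EN101: ids {1} → MAX(credits + grade)=61
  PH150: ids {2} → MAX(credits + grade)=100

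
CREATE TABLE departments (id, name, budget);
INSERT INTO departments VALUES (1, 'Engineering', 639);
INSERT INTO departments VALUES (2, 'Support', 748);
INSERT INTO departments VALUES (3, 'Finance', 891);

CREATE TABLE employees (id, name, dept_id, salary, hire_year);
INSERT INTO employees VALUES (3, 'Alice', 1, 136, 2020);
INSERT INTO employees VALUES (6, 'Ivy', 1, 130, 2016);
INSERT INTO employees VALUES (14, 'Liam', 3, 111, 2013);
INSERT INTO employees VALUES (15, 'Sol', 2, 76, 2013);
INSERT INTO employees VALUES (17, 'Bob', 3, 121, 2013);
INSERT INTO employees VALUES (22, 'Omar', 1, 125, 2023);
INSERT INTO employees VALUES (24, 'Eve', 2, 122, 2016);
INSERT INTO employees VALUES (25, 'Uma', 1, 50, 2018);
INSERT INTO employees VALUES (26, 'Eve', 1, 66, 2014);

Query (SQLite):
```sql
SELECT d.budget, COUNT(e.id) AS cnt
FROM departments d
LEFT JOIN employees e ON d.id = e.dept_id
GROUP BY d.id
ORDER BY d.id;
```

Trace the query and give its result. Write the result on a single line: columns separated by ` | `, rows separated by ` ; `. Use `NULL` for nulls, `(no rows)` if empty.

LEFT JOIN keeps every departments row; unmatched ones get NULL for employees columns.
Group by departments.id and compute COUNT(e.id). COUNT(col) of an all-NULL group is 0.
  1: ids {3, 6, 22, 25, 26} → COUNT(e.id)=5
  2: ids {15, 24} → COUNT(e.id)=2
  3: ids {14, 17} → COUNT(e.id)=2

639 | 5 ; 748 | 2 ; 891 | 2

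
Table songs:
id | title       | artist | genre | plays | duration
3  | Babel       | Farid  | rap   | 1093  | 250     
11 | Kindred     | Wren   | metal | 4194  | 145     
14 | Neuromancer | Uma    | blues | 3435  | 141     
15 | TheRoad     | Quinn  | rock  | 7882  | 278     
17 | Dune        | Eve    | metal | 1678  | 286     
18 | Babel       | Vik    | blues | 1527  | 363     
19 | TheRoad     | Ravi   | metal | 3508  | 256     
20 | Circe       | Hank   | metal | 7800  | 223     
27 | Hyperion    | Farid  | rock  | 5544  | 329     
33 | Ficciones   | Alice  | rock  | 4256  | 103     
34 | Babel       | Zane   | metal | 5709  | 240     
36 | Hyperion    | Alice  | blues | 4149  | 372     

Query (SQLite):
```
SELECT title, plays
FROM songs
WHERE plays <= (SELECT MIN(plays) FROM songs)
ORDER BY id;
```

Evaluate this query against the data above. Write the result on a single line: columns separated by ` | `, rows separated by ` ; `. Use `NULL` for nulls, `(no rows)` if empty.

Scalar subquery: MIN(plays) over all songs rows = 1093.
Keep rows where plays <= that value.

Babel | 1093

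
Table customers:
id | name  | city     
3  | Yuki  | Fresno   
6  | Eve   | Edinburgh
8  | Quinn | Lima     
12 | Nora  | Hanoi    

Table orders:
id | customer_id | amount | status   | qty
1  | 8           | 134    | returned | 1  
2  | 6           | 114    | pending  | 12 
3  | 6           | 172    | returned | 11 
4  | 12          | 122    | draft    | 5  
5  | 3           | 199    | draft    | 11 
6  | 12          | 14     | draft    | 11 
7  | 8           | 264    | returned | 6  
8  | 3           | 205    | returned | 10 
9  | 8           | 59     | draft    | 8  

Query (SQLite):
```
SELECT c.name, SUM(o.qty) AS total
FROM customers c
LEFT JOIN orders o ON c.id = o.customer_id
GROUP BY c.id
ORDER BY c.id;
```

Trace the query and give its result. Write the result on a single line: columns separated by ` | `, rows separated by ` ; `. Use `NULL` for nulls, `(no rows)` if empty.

LEFT JOIN keeps every customers row; unmatched ones get NULL for orders columns.
Group by customers.id and compute SUM(o.qty). SUM over an all-NULL group is NULL.
  3: ids {5, 8} → SUM(o.qty)=21
  6: ids {2, 3} → SUM(o.qty)=23
  8: ids {1, 7, 9} → SUM(o.qty)=15
  12: ids {4, 6} → SUM(o.qty)=16

Yuki | 21 ; Eve | 23 ; Quinn | 15 ; Nora | 16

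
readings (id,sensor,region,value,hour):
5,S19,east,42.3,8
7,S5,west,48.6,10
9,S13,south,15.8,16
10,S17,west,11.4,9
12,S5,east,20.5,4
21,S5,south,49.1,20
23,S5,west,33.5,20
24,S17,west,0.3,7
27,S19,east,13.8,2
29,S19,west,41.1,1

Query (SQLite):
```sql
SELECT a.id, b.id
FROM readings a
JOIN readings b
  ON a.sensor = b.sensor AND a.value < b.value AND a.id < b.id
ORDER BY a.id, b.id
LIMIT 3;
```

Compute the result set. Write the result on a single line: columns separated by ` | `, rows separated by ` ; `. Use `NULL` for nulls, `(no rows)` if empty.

Pairs (a,b) with same sensor, a.value < b.value, a.id < b.id.
sensor groups: S13:{9} S17:{10,24} S19:{5,27,29} S5:{7,12,21,23}
Ordered by (a.id, b.id); first 3.

7 | 21 ; 12 | 21 ; 12 | 23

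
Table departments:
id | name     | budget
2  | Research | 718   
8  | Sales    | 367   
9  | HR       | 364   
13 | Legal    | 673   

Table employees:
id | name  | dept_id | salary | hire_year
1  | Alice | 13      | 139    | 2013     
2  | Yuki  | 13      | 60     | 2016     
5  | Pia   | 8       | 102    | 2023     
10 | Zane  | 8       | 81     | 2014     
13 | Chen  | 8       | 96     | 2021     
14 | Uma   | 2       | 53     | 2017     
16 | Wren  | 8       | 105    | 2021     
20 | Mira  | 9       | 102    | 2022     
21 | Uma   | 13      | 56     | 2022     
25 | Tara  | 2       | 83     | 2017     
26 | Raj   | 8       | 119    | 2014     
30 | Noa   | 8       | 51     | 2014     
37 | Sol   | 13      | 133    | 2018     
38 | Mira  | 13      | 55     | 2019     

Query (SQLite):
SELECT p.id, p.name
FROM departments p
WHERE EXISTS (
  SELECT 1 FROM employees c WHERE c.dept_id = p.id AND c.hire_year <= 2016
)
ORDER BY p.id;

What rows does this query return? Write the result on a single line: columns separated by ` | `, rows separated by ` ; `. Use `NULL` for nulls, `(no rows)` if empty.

8 | Sales ; 13 | Legal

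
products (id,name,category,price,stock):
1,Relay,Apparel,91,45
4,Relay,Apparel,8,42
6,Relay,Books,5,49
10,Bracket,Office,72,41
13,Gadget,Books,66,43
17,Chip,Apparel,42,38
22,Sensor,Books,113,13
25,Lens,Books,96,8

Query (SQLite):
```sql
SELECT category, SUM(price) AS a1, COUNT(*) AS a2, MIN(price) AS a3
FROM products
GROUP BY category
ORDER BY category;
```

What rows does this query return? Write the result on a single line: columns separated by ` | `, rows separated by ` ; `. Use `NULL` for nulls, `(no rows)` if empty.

Group products by category.
Per group compute: SUM(price), COUNT(*), MIN(price).
  Apparel: ids {1, 4, 17} → SUM(price)=141, COUNT(*)=3, MIN(price)=8
  Books: ids {6, 13, 22, 25} → SUM(price)=280, COUNT(*)=4, MIN(price)=5
  Office: ids {10} → SUM(price)=72, COUNT(*)=1, MIN(price)=72

Apparel | 141 | 3 | 8 ; Books | 280 | 4 | 5 ; Office | 72 | 1 | 72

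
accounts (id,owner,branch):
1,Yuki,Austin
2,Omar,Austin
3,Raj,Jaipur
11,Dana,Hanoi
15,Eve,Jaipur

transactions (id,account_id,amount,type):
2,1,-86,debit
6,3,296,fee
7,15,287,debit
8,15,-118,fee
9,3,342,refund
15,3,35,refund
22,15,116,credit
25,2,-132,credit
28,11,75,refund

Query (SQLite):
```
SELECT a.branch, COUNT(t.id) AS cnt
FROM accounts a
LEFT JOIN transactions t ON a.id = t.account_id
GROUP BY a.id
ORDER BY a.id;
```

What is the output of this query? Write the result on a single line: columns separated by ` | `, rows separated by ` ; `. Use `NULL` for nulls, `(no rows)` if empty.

Austin | 1 ; Austin | 1 ; Jaipur | 3 ; Hanoi | 1 ; Jaipur | 3

LEFT JOIN keeps every accounts row; unmatched ones get NULL for transactions columns.
Group by accounts.id and compute COUNT(t.id). COUNT(col) of an all-NULL group is 0.
  1: ids {2} → COUNT(t.id)=1
  2: ids {25} → COUNT(t.id)=1
  3: ids {6, 9, 15} → COUNT(t.id)=3
  11: ids {28} → COUNT(t.id)=1
  15: ids {7, 8, 22} → COUNT(t.id)=3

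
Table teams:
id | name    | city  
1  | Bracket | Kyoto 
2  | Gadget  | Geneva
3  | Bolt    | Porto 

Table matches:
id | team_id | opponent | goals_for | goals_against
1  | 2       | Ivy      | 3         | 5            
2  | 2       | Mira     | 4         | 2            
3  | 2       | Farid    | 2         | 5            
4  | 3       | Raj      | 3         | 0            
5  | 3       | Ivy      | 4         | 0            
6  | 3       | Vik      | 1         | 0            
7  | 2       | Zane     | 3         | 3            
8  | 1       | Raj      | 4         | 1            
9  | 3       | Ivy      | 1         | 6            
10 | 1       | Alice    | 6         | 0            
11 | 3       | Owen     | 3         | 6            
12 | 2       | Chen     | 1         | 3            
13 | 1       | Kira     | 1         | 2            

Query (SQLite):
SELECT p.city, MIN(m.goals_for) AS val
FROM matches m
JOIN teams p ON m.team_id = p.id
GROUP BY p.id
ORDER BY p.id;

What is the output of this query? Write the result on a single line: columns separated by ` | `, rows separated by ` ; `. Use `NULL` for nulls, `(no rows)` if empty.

Kyoto | 1 ; Geneva | 1 ; Porto | 1

Join each matches row to its teams via team_id.
Group joined rows by teams.id; compute MIN(m.goals_for) per group.
  1: ids {8, 10, 13} → MIN(m.goals_for)=1
  2: ids {1, 2, 3, 7, 12} → MIN(m.goals_for)=1
  3: ids {4, 5, 6, 9, 11} → MIN(m.goals_for)=1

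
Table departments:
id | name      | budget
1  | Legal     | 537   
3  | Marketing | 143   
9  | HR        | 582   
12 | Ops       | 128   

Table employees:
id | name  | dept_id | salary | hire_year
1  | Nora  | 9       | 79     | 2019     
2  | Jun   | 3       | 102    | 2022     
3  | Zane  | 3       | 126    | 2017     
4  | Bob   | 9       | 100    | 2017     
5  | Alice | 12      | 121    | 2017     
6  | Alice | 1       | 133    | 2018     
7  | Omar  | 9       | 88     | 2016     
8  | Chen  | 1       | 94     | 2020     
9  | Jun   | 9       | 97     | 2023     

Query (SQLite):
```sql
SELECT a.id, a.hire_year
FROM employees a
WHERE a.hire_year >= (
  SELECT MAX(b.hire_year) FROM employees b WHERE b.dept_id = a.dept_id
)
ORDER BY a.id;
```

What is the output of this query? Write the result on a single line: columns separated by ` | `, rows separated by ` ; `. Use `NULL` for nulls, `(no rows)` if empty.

2 | 2022 ; 5 | 2017 ; 8 | 2020 ; 9 | 2023

For each employees row a, compute MAX(hire_year) over rows sharing a.dept_id.
Keep row a if a.hire_year >= that per-group MAX.
  dept_id=1: MAX(hire_year) = 2020
  dept_id=3: MAX(hire_year) = 2022
  dept_id=9: MAX(hire_year) = 2023
  dept_id=12: MAX(hire_year) = 2017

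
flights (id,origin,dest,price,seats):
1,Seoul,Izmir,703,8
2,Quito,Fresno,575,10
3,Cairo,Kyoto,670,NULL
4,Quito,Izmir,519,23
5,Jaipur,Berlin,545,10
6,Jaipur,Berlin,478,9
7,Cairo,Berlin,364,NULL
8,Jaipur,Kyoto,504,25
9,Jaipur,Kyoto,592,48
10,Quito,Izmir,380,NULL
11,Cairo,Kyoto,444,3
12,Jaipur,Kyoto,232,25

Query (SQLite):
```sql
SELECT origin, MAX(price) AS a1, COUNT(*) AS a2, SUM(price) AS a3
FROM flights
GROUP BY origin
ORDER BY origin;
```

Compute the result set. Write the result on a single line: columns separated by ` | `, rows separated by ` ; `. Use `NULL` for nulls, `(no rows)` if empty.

Cairo | 670 | 3 | 1478 ; Jaipur | 592 | 5 | 2351 ; Quito | 575 | 3 | 1474 ; Seoul | 703 | 1 | 703

Group flights by origin.
Per group compute: MAX(price), COUNT(*), SUM(price).
  Cairo: ids {3, 7, 11} → MAX(price)=670, COUNT(*)=3, SUM(price)=1478
  Jaipur: ids {5, 6, 8, 9, 12} → MAX(price)=592, COUNT(*)=5, SUM(price)=2351
  Quito: ids {2, 4, 10} → MAX(price)=575, COUNT(*)=3, SUM(price)=1474
  Seoul: ids {1} → MAX(price)=703, COUNT(*)=1, SUM(price)=703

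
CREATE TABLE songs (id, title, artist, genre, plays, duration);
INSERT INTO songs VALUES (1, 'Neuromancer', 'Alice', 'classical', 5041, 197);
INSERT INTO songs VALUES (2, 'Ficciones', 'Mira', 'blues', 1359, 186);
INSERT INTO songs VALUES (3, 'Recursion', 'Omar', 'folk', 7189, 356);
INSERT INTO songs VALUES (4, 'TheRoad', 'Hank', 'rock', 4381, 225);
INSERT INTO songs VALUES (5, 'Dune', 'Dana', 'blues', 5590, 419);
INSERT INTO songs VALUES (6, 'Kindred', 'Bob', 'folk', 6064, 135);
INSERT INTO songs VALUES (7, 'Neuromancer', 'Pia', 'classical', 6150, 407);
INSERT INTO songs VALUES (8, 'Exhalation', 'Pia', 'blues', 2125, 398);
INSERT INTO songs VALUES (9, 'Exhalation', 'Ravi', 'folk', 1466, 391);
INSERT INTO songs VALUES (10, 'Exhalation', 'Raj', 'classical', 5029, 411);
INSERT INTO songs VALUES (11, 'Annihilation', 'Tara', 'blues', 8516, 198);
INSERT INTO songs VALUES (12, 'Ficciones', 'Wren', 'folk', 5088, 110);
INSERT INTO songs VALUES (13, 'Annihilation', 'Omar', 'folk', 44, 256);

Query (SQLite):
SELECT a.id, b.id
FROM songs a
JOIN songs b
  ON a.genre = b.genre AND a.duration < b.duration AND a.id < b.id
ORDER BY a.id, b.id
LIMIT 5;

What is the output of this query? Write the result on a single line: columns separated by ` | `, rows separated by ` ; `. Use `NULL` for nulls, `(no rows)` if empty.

1 | 7 ; 1 | 10 ; 2 | 5 ; 2 | 8 ; 2 | 11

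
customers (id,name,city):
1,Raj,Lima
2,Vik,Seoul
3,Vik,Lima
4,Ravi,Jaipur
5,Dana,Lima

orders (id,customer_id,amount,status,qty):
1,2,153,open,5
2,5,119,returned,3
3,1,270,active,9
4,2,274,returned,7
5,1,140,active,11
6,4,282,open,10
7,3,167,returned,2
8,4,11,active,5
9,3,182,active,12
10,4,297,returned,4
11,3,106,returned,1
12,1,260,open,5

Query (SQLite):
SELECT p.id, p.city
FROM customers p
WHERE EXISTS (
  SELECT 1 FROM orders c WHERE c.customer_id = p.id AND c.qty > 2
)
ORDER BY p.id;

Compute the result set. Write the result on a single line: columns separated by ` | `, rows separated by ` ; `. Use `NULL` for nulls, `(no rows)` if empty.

1 | Lima ; 2 | Seoul ; 3 | Lima ; 4 | Jaipur ; 5 | Lima

For each customers row, check whether any orders with matching customer_id has qty > 2.
Keep rows where that is true.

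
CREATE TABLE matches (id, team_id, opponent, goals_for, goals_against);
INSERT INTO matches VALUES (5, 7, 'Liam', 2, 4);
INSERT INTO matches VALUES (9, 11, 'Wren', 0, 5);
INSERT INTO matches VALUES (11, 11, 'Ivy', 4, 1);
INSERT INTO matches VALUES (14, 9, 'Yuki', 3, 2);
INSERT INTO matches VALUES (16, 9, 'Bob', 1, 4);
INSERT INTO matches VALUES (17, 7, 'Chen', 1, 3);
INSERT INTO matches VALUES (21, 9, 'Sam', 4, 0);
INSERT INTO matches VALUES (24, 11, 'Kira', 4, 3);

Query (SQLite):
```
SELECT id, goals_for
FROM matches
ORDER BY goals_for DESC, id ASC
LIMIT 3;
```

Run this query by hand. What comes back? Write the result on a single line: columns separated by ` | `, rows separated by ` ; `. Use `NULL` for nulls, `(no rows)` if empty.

11 | 4 ; 21 | 4 ; 24 | 4

Sort by goals_for desc, tiebreak id asc: (4, id=11), (4, id=21), (4, id=24), (3, id=14), (2, id=5), (1, id=16) …. Take first 3.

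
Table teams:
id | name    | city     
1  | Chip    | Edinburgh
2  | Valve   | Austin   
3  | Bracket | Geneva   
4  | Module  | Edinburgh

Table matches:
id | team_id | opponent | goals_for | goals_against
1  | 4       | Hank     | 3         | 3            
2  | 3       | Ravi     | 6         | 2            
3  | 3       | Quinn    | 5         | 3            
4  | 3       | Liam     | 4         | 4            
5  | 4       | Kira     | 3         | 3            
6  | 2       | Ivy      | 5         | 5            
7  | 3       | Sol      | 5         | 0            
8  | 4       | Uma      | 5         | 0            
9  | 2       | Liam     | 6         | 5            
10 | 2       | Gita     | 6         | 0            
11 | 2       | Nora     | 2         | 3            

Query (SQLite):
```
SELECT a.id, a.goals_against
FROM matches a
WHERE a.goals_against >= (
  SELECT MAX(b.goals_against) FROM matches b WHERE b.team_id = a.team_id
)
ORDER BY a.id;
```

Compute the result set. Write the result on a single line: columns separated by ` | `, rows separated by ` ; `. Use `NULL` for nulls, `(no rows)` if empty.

1 | 3 ; 4 | 4 ; 5 | 3 ; 6 | 5 ; 9 | 5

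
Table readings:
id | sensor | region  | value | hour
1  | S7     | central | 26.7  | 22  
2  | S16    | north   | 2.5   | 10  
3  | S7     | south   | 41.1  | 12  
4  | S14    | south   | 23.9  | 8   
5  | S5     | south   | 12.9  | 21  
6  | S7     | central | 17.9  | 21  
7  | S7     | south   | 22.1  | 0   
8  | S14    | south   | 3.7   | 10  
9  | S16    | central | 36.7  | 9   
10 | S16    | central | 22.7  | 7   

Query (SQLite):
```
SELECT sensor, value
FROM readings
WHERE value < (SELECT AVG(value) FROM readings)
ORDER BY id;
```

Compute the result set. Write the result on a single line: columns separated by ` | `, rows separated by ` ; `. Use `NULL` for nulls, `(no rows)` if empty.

S16 | 2.5 ; S5 | 12.9 ; S7 | 17.9 ; S14 | 3.7

Scalar subquery: AVG(value) over all readings rows = 21.02.
Keep rows where value < that value.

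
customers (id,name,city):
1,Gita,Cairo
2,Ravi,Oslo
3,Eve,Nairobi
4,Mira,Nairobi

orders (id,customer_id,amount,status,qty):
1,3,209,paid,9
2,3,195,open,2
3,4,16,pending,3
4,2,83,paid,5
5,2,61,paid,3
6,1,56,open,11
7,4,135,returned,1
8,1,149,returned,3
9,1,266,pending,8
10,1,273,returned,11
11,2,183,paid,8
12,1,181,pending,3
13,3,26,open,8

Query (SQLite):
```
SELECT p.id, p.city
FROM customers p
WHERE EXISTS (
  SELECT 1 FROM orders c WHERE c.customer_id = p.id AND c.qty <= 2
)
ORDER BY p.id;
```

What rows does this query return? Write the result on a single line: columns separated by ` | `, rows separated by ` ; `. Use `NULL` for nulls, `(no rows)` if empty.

3 | Nairobi ; 4 | Nairobi

For each customers row, check whether any orders with matching customer_id has qty <= 2.
Keep rows where that is true.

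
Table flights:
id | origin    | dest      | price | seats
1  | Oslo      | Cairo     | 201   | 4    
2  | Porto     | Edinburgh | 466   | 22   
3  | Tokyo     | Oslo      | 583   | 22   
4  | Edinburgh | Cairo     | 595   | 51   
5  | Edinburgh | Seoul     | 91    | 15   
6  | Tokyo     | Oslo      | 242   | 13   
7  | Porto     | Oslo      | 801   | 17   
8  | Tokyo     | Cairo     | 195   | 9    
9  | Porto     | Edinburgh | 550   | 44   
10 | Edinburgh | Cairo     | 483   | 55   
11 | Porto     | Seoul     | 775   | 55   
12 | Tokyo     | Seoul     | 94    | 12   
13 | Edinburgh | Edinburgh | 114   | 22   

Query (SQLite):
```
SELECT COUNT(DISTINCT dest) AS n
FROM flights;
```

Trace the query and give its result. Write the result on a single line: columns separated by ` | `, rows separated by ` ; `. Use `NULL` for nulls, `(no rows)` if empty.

Count distinct non-NULL dest values.

4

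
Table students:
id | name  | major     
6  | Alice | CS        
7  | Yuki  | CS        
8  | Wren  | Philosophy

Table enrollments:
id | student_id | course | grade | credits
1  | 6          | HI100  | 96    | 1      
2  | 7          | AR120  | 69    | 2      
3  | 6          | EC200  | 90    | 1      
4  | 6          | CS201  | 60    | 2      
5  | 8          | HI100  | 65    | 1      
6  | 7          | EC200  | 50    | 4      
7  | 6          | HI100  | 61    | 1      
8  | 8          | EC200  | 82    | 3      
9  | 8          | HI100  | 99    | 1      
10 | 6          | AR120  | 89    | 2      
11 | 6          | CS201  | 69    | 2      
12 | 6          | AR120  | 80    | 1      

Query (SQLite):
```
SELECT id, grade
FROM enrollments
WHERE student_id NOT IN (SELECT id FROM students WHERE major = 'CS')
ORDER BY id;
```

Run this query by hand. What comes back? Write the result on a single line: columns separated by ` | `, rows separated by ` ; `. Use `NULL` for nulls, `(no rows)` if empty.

5 | 65 ; 8 | 82 ; 9 | 99

Inner query: students.id where major = 'CS'.
Outer: keep enrollments rows whose student_id is not in that set.
Inner query → {6, 7}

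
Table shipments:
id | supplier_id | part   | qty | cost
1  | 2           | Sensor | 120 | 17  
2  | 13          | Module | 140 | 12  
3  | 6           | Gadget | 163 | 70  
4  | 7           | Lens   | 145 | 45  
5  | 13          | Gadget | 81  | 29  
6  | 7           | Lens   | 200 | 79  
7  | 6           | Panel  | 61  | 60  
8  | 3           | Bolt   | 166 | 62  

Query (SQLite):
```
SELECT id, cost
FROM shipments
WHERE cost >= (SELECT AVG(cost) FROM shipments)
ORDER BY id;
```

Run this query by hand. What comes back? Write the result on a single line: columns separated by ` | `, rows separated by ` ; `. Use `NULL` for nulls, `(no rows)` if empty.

3 | 70 ; 6 | 79 ; 7 | 60 ; 8 | 62

Scalar subquery: AVG(cost) over all shipments rows = 46.75.
Keep rows where cost >= that value.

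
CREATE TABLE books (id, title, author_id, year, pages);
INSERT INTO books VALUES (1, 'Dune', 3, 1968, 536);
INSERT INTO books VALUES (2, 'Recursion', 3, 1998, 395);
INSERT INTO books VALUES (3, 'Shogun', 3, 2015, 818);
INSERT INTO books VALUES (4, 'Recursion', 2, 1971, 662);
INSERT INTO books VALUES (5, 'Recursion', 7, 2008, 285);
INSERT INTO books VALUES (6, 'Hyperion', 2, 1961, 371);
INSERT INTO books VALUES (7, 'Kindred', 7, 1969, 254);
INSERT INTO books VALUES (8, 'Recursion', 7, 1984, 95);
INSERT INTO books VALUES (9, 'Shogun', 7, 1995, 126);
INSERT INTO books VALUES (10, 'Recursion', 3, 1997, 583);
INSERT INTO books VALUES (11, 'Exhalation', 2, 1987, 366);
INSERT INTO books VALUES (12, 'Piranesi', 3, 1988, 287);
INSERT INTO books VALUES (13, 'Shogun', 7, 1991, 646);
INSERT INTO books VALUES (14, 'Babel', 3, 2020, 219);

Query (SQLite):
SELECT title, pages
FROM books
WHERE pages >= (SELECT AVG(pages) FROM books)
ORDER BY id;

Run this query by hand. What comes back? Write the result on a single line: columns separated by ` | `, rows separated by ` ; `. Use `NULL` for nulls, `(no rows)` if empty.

Scalar subquery: AVG(pages) over all books rows = 403.071429 (≈; comparison uses full precision).
Keep rows where pages >= that value.

Dune | 536 ; Shogun | 818 ; Recursion | 662 ; Recursion | 583 ; Shogun | 646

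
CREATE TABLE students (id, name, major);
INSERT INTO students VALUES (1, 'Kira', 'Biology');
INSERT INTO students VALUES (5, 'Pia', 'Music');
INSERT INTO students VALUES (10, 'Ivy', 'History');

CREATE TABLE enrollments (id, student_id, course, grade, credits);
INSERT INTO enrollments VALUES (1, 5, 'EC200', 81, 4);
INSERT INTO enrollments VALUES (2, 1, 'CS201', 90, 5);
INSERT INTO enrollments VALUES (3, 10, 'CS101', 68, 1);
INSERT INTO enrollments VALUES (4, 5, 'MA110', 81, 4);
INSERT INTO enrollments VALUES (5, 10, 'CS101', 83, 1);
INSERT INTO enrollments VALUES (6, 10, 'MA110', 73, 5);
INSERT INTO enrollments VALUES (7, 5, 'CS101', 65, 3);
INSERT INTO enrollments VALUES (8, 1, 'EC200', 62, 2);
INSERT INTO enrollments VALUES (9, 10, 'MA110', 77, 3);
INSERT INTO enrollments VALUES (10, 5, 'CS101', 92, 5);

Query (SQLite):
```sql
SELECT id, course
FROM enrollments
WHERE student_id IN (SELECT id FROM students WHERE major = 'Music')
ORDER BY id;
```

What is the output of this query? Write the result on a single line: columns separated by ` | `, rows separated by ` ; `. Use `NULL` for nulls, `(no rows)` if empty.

Inner query: students.id where major = 'Music'.
Outer: keep enrollments rows whose student_id is in that set.
Inner query → {5}

1 | EC200 ; 4 | MA110 ; 7 | CS101 ; 10 | CS101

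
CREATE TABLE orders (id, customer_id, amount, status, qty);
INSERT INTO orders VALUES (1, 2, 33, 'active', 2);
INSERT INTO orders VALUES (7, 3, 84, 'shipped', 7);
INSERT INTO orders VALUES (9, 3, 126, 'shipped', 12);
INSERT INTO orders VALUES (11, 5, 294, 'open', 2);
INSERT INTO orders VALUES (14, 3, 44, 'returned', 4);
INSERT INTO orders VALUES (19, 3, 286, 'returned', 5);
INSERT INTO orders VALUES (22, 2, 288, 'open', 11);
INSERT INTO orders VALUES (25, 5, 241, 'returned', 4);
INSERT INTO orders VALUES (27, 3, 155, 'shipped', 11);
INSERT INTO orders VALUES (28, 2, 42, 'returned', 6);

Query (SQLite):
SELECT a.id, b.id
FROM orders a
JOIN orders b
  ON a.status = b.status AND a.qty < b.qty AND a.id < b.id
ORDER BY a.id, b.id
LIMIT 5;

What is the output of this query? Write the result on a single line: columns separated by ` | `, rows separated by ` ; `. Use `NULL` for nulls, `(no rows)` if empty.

7 | 9 ; 7 | 27 ; 11 | 22 ; 14 | 19 ; 14 | 28

Pairs (a,b) with same status, a.qty < b.qty, a.id < b.id.
status groups: active:{1} open:{11,22} returned:{14,19,25,28} shipped:{7,9,27}
Ordered by (a.id, b.id); first 5.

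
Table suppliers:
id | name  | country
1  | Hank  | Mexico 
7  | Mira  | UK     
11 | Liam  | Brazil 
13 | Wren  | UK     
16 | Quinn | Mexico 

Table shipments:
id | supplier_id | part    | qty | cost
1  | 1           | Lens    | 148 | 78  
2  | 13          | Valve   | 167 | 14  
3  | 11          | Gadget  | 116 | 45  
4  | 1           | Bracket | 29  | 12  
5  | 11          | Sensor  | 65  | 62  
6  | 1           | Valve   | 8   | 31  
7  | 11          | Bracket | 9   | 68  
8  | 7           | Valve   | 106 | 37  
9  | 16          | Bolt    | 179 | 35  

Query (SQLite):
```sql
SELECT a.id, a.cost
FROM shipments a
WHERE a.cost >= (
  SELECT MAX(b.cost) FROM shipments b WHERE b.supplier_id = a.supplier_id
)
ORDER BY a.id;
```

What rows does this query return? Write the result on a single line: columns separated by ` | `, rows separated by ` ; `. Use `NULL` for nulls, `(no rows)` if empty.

1 | 78 ; 2 | 14 ; 7 | 68 ; 8 | 37 ; 9 | 35

For each shipments row a, compute MAX(cost) over rows sharing a.supplier_id.
Keep row a if a.cost >= that per-group MAX.
  supplier_id=1: MAX(cost) = 78
  supplier_id=7: MAX(cost) = 37
  supplier_id=11: MAX(cost) = 68
  supplier_id=13: MAX(cost) = 14
  supplier_id=16: MAX(cost) = 35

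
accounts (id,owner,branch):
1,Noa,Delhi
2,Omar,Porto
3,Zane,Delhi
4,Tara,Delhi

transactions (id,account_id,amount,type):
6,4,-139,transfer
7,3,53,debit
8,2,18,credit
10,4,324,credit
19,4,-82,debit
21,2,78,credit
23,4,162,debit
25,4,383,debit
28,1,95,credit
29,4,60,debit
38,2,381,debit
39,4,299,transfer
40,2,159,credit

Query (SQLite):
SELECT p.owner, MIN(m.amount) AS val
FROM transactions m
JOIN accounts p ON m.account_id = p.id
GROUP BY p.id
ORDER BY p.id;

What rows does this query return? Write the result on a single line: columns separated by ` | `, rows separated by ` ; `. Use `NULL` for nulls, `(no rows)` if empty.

Noa | 95 ; Omar | 18 ; Zane | 53 ; Tara | -139

Join each transactions row to its accounts via account_id.
Group joined rows by accounts.id; compute MIN(m.amount) per group.
  1: ids {28} → MIN(m.amount)=95
  2: ids {8, 21, 38, 40} → MIN(m.amount)=18
  3: ids {7} → MIN(m.amount)=53
  4: ids {6, 10, 19, 23, 25, 29, 39} → MIN(m.amount)=-139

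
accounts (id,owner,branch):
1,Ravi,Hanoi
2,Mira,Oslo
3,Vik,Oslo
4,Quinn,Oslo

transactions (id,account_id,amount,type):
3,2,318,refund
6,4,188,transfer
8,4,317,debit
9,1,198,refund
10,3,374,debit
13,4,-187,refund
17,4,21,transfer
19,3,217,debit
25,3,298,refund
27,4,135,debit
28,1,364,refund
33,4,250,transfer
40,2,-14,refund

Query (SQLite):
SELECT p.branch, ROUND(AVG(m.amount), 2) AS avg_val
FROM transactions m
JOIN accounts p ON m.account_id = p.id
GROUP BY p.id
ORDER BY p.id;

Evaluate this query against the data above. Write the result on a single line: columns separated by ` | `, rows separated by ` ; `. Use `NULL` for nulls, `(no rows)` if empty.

Hanoi | 281 ; Oslo | 152 ; Oslo | 296.33 ; Oslo | 120.67

Join each transactions row to its accounts via account_id.
Group joined rows by accounts.id; compute ROUND(AVG(m.amount), 2) per group.
  1: ids {9, 28} → ROUND(AVG(m.amount), 2)=281
  2: ids {3, 40} → ROUND(AVG(m.amount), 2)=152
  3: ids {10, 19, 25} → ROUND(AVG(m.amount), 2)=296.33
  4: ids {6, 8, 13, 17, 27, 33} → ROUND(AVG(m.amount), 2)=120.67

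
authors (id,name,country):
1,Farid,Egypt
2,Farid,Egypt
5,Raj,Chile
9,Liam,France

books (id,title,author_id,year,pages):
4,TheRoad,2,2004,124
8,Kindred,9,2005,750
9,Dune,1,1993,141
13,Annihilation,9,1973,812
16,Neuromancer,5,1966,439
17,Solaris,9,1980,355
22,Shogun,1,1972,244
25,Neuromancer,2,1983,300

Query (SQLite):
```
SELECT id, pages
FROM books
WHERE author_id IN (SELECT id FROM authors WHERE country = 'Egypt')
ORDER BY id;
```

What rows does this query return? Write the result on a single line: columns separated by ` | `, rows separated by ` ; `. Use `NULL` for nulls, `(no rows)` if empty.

4 | 124 ; 9 | 141 ; 22 | 244 ; 25 | 300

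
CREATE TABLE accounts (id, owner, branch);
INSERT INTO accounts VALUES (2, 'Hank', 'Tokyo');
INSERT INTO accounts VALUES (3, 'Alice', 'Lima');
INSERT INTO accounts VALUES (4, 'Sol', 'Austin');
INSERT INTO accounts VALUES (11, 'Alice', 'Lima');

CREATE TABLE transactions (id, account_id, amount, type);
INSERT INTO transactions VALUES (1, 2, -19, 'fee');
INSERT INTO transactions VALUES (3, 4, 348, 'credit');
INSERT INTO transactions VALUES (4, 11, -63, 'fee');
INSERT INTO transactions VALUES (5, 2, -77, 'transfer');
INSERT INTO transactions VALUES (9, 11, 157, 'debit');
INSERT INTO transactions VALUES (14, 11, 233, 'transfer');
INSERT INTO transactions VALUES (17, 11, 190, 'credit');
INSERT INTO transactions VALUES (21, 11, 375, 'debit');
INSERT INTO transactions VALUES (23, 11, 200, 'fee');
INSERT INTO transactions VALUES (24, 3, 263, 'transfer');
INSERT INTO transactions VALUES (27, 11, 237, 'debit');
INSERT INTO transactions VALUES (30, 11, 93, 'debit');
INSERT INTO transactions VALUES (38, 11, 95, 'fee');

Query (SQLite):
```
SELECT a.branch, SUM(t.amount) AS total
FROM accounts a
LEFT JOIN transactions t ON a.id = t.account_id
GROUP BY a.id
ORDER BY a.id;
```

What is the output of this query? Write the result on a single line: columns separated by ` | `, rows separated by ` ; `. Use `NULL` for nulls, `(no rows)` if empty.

Tokyo | -96 ; Lima | 263 ; Austin | 348 ; Lima | 1517

LEFT JOIN keeps every accounts row; unmatched ones get NULL for transactions columns.
Group by accounts.id and compute SUM(t.amount). SUM over an all-NULL group is NULL.
  2: ids {1, 5} → SUM(t.amount)=-96
  3: ids {24} → SUM(t.amount)=263
  4: ids {3} → SUM(t.amount)=348
  11: ids {4, 9, 14, 17, 21, 23, 27, 30, 38} → SUM(t.amount)=1517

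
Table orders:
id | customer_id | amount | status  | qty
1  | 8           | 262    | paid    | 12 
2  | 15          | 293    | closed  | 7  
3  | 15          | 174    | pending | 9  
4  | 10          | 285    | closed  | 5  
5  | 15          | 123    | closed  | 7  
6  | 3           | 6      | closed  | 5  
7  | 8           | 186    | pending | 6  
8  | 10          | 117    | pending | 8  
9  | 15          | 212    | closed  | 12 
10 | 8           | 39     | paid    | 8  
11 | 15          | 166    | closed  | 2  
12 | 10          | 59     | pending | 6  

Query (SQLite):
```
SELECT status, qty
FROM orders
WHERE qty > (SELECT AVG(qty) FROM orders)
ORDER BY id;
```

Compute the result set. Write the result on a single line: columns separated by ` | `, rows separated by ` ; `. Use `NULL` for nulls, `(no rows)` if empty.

Scalar subquery: AVG(qty) over all orders rows = 7.25.
Keep rows where qty > that value.

paid | 12 ; pending | 9 ; pending | 8 ; closed | 12 ; paid | 8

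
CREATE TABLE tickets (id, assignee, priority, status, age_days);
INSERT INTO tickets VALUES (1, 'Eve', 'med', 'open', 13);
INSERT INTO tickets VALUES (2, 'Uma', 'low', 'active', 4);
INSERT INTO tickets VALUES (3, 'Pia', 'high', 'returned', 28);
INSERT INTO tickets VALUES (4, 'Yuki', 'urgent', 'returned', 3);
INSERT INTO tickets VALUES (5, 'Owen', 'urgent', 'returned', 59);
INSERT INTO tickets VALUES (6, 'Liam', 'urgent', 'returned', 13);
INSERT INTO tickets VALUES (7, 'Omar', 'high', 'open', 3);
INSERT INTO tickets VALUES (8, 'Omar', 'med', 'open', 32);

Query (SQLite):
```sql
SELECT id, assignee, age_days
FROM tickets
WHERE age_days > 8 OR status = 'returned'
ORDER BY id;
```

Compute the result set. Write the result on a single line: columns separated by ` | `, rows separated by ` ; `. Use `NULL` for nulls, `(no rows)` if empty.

age_days > 8: ids {1, 3, 5, 6, 8}
status = 'returned': ids {3, 4, 5, 6}
Combine with OR.

1 | Eve | 13 ; 3 | Pia | 28 ; 4 | Yuki | 3 ; 5 | Owen | 59 ; 6 | Liam | 13 ; 8 | Omar | 32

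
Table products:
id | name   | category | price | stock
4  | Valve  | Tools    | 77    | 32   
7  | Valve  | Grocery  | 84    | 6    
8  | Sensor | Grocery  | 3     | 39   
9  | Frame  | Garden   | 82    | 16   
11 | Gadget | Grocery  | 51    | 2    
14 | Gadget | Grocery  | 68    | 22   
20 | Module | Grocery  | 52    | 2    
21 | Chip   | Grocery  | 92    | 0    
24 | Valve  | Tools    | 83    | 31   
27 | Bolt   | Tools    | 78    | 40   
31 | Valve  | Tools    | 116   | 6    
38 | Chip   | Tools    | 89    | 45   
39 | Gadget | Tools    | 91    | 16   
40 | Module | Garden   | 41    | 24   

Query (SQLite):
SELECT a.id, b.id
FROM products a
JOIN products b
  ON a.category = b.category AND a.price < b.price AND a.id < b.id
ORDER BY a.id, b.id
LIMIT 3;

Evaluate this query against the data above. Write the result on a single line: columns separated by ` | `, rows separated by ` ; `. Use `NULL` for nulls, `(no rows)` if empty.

Pairs (a,b) with same category, a.price < b.price, a.id < b.id.
category groups: Garden:{9,40} Grocery:{7,8,11,14,20,21} Tools:{4,24,27,31,38,39}
Ordered by (a.id, b.id); first 3.

4 | 24 ; 4 | 27 ; 4 | 31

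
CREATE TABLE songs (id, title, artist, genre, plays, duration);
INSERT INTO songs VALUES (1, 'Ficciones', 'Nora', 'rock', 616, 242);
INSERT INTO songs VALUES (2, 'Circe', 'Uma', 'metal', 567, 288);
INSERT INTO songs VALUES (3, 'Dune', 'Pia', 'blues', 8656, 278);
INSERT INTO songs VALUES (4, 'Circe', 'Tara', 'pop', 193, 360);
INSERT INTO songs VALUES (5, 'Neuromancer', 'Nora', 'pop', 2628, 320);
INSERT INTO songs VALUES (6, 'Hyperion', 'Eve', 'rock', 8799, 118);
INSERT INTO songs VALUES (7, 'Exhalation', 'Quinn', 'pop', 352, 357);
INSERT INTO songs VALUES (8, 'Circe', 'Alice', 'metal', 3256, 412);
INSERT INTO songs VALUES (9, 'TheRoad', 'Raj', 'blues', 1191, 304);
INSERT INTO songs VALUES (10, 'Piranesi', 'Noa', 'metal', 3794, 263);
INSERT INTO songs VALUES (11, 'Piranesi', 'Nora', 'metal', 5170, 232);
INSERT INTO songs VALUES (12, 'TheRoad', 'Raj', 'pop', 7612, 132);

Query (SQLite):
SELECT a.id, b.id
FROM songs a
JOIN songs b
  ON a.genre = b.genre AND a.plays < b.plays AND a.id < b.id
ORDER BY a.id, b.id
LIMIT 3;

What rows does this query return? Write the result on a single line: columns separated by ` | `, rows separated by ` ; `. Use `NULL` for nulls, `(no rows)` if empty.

Pairs (a,b) with same genre, a.plays < b.plays, a.id < b.id.
genre groups: blues:{3,9} metal:{2,8,10,11} pop:{4,5,7,12} rock:{1,6}
Ordered by (a.id, b.id); first 3.

1 | 6 ; 2 | 8 ; 2 | 10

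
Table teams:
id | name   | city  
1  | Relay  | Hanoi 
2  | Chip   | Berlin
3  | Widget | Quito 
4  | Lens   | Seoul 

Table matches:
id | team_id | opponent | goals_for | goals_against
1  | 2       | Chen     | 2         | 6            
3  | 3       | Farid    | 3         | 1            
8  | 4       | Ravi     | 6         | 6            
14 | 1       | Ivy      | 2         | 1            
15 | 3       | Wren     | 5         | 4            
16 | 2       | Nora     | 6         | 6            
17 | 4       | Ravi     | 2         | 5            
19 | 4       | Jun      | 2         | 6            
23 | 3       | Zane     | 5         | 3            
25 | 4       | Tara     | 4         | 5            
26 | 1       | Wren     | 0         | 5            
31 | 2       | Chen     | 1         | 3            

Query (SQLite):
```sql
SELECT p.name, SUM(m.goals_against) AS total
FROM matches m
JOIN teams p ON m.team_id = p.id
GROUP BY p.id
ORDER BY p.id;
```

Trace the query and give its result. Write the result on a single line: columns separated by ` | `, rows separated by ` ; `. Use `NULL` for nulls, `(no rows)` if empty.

Join each matches row to its teams via team_id.
Group joined rows by teams.id; compute SUM(m.goals_against) per group.
  1: ids {14, 26} → SUM(m.goals_against)=6
  2: ids {1, 16, 31} → SUM(m.goals_against)=15
  3: ids {3, 15, 23} → SUM(m.goals_against)=8
  4: ids {8, 17, 19, 25} → SUM(m.goals_against)=22

Relay | 6 ; Chip | 15 ; Widget | 8 ; Lens | 22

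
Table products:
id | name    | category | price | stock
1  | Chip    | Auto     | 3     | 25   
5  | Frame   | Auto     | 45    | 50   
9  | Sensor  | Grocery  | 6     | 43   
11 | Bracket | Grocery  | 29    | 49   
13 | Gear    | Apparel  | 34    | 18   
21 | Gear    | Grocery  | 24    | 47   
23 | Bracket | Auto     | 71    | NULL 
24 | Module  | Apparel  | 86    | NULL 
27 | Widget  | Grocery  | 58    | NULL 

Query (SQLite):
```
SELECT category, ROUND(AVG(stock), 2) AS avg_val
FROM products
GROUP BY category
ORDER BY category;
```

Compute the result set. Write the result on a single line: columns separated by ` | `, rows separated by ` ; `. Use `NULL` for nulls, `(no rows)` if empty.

Partition products by category; compute ROUND(AVG(stock), 2) within each group.
  Apparel: ids {13, 24} → ROUND(AVG(stock), 2)=18
  Auto: ids {1, 5, 23} → ROUND(AVG(stock), 2)=37.5
  Grocery: ids {9, 11, 21, 27} → ROUND(AVG(stock), 2)=46.33

Apparel | 18 ; Auto | 37.5 ; Grocery | 46.33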